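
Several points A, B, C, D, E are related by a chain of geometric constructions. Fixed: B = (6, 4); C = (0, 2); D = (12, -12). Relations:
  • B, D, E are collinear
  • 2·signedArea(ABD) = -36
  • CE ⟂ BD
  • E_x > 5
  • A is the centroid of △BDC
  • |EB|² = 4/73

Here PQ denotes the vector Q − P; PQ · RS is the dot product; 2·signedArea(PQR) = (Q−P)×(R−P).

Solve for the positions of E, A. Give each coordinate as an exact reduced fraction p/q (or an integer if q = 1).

1. E_x = 432/73  [B, D, E are collinear ∩ CE ⟂ BD]
2. E_y = 308/73  [B, D, E are collinear ∩ CE ⟂ BD]
   → E = (432/73, 308/73)
3. A_x = 6  [A is the centroid of △BDC]
4. A_y = -2  [A is the centroid of △BDC]
   → A = (6, -2)

A = (6, -2)
E = (432/73, 308/73)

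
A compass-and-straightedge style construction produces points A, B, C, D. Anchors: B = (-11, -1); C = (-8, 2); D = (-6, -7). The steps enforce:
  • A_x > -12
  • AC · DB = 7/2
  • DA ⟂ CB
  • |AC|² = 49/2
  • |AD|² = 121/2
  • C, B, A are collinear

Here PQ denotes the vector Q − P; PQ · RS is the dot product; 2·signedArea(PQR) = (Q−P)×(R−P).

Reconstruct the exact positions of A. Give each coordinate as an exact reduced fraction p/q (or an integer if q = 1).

A = (-23/2, -3/2)

1. A_x = -23/2  [C, B, A are collinear ∩ DA ⟂ CB]
2. A_y = -3/2  [C, B, A are collinear ∩ DA ⟂ CB]
   → A = (-23/2, -3/2)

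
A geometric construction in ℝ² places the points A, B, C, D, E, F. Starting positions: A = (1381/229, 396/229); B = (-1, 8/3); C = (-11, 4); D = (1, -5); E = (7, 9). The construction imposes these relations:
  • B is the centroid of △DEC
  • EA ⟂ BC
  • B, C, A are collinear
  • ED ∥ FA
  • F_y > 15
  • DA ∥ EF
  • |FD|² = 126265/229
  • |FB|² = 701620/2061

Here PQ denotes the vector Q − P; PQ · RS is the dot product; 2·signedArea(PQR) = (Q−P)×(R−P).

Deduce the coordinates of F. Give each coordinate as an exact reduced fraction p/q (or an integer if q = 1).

1. F_x = 2755/229  [ED ∥ FA ∩ DA ∥ EF]
2. F_y = 3602/229  [ED ∥ FA ∩ DA ∥ EF]
   → F = (2755/229, 3602/229)

F = (2755/229, 3602/229)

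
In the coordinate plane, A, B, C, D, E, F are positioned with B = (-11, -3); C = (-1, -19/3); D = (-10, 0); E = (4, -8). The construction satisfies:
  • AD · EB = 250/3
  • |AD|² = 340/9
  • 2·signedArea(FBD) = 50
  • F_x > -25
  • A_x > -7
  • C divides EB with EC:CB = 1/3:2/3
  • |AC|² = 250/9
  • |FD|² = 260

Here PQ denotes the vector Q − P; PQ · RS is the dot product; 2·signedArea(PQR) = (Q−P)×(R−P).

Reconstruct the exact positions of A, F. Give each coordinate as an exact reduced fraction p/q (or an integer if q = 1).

A = (-6, -14/3)
F = (-24, 8)

1. A_x = -6  [line 15·x + -5·y + 200/3 = 0 ∩ |AC|² = 250/9]
2. A_y = -14/3  [line 15·x + -5·y + 200/3 = 0 ∩ |AC|² = 250/9]
   → A = (-6, -14/3)
3. F_x = -24  [line -3·x + 1·y + -80 = 0 ∩ |FD|² = 260]
4. F_y = 8  [line -3·x + 1·y + -80 = 0 ∩ |FD|² = 260]
   → F = (-24, 8)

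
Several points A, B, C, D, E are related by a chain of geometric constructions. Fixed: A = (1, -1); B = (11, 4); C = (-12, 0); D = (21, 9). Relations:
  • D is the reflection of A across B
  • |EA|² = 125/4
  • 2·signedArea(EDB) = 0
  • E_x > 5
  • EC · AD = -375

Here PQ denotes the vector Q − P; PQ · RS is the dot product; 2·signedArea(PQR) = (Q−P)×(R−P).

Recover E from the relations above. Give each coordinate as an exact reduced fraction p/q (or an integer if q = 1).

1. E_x = 6  [2·signedArea(EDB) = 0 ∩ EC · AD = -375]
2. E_y = 3/2  [2·signedArea(EDB) = 0 ∩ EC · AD = -375]
   → E = (6, 3/2)

E = (6, 3/2)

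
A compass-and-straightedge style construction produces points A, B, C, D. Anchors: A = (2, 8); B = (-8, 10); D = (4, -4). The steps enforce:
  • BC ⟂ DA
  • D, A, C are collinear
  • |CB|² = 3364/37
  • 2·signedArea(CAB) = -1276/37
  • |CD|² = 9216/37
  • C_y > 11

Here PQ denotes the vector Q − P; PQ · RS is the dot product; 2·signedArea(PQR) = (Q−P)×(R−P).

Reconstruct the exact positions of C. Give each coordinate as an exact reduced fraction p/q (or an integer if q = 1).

1. C_x = 52/37  [D, A, C are collinear ∩ BC ⟂ DA]
2. C_y = 428/37  [D, A, C are collinear ∩ BC ⟂ DA]
   → C = (52/37, 428/37)

C = (52/37, 428/37)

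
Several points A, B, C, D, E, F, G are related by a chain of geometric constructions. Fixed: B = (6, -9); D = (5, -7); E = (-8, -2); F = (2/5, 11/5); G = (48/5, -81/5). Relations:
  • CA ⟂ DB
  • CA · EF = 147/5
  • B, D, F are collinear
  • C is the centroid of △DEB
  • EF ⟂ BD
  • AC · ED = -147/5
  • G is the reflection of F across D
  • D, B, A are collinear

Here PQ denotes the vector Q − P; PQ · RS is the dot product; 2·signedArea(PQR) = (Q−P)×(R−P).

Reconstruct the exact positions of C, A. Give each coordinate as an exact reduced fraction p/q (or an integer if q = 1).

A = (19/5, -23/5)
C = (1, -6)

1. C_x = 1  [C is the centroid of △DEB]
2. C_y = -6  [C is the centroid of △DEB]
   → C = (1, -6)
3. A_x = 19/5  [D, B, A are collinear ∩ CA ⟂ DB]
4. A_y = -23/5  [D, B, A are collinear ∩ CA ⟂ DB]
   → A = (19/5, -23/5)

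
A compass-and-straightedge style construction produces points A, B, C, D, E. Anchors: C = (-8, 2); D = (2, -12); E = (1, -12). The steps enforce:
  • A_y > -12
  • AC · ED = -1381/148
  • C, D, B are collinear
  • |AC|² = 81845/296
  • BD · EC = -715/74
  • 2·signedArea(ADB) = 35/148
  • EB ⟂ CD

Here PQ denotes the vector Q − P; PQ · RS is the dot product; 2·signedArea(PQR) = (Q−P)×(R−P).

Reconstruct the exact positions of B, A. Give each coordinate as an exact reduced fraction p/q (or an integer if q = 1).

A = (197/148, -1741/148)
B = (123/74, -853/74)

1. B_x = 123/74  [C, D, B are collinear ∩ EB ⟂ CD]
2. B_y = -853/74  [C, D, B are collinear ∩ EB ⟂ CD]
   → B = (123/74, -853/74)
3. A_x = 197/148  [2·signedArea(ADB) = 35/148 ∩ AC · ED = -1381/148]
4. A_y = -1741/148  [2·signedArea(ADB) = 35/148 ∩ AC · ED = -1381/148]
   → A = (197/148, -1741/148)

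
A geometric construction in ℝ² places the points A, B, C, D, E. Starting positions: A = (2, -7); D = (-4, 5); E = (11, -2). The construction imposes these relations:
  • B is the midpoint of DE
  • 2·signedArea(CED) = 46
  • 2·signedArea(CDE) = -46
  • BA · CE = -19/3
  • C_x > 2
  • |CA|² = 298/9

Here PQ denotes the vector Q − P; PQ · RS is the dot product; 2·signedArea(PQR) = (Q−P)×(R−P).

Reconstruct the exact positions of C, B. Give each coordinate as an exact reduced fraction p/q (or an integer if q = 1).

1. B_x = 7/2  [B is the midpoint of DE]
2. B_y = 3/2  [B is the midpoint of DE]
   → B = (7/2, 3/2)
3. C_x = 3  [2·signedArea(CDE) = -46 ∩ BA · CE = -19/3]
4. C_y = -4/3  [2·signedArea(CDE) = -46 ∩ BA · CE = -19/3]
   → C = (3, -4/3)

B = (7/2, 3/2)
C = (3, -4/3)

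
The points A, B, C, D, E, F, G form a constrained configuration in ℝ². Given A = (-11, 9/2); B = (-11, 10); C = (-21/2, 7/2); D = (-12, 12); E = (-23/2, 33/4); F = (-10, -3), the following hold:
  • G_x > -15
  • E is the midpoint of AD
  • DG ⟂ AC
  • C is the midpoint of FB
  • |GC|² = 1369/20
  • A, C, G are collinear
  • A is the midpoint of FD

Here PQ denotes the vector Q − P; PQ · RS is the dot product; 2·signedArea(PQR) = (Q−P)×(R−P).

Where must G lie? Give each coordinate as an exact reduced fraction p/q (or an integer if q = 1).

G = (-71/5, 109/10)

1. G_x = -71/5  [A, C, G are collinear ∩ DG ⟂ AC]
2. G_y = 109/10  [A, C, G are collinear ∩ DG ⟂ AC]
   → G = (-71/5, 109/10)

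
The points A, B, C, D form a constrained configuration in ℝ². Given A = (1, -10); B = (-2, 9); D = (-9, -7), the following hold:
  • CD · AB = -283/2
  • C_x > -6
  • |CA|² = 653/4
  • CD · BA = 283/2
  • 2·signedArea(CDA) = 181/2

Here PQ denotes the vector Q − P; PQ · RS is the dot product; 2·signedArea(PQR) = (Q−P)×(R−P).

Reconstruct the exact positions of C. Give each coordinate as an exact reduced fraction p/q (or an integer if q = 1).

C = (-11/2, 1)

1. C_x = -11/2  [2·signedArea(CDA) = 181/2 ∩ CD · BA = 283/2]
2. C_y = 1  [2·signedArea(CDA) = 181/2 ∩ CD · BA = 283/2]
   → C = (-11/2, 1)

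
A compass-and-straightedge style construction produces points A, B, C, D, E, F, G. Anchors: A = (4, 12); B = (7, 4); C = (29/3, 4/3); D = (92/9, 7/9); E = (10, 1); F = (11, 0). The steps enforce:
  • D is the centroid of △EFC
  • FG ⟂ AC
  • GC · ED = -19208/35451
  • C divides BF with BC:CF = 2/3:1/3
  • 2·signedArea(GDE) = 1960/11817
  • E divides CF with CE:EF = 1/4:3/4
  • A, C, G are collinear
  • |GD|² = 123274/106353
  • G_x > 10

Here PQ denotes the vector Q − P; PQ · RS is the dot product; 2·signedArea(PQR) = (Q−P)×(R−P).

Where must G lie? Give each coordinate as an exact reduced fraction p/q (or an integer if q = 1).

1. G_x = 13803/1313  [A, C, G are collinear ∩ FG ⟂ AC]
2. G_y = -340/1313  [A, C, G are collinear ∩ FG ⟂ AC]
   → G = (13803/1313, -340/1313)

G = (13803/1313, -340/1313)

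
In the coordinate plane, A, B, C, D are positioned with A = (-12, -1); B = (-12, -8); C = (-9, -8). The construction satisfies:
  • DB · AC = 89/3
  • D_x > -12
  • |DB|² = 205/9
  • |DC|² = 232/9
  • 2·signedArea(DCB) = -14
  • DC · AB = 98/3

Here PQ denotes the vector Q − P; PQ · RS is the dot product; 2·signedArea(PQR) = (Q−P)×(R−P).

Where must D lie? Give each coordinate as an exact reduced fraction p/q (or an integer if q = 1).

D = (-11, -10/3)

1. D_x = -11  [2·signedArea(DCB) = -14 ∩ DB · AC = 89/3]
2. D_y = -10/3  [2·signedArea(DCB) = -14 ∩ DB · AC = 89/3]
   → D = (-11, -10/3)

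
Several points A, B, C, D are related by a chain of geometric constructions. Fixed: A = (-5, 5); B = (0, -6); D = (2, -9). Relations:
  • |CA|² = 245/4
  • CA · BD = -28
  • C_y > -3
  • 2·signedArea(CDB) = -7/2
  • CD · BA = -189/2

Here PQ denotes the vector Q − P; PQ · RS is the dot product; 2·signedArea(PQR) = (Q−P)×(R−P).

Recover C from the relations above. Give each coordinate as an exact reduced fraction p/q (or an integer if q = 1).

1. C_x = -3/2  [CA · BD = -28 ∩ 2·signedArea(CDB) = -7/2]
2. C_y = -2  [CA · BD = -28 ∩ 2·signedArea(CDB) = -7/2]
   → C = (-3/2, -2)

C = (-3/2, -2)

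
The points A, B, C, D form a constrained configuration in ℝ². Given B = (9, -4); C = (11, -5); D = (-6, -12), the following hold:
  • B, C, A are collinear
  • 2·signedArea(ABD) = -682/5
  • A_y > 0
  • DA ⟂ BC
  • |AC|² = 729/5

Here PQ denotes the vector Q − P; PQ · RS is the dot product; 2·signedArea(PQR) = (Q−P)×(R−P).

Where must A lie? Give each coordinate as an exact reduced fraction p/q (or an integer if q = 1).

A = (1/5, 2/5)

1. A_x = 1/5  [B, C, A are collinear ∩ DA ⟂ BC]
2. A_y = 2/5  [B, C, A are collinear ∩ DA ⟂ BC]
   → A = (1/5, 2/5)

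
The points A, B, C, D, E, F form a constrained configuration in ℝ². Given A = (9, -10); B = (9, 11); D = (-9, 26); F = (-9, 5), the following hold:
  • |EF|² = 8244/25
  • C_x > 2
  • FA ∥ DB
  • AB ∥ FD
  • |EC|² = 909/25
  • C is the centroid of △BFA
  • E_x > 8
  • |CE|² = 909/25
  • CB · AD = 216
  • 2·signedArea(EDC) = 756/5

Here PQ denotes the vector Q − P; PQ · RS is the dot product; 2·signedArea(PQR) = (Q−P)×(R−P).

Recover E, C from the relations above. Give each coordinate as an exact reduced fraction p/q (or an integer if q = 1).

1. C_x = 3  [C is the centroid of △BFA]
2. C_y = 2  [C is the centroid of △BFA]
   → C = (3, 2)
3. E_x = 9  [line 24·x + 12·y + -1236/5 = 0 ∩ |EC|² = 909/25]
4. E_y = 13/5  [line 24·x + 12·y + -1236/5 = 0 ∩ |EC|² = 909/25]
   → E = (9, 13/5)

C = (3, 2)
E = (9, 13/5)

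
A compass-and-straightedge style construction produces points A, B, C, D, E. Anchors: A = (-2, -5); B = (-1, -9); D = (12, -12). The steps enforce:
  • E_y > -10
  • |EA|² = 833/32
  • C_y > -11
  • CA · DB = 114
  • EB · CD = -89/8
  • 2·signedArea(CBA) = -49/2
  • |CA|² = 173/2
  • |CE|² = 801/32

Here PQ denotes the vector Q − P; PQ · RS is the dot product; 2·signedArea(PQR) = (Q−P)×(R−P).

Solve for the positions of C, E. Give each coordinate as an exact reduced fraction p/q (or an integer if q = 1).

1. C_x = 11/2  [CA · DB = 114 ∩ 2·signedArea(CBA) = -49/2]
2. C_y = -21/2  [CA · DB = 114 ∩ 2·signedArea(CBA) = -49/2]
   → C = (11/2, -21/2)
3. E_x = 5/8  [line -13/2·x + 3/2·y + 145/8 = 0 ∩ |CE|² = 801/32]
4. E_y = -75/8  [line -13/2·x + 3/2·y + 145/8 = 0 ∩ |CE|² = 801/32]
   → E = (5/8, -75/8)

C = (11/2, -21/2)
E = (5/8, -75/8)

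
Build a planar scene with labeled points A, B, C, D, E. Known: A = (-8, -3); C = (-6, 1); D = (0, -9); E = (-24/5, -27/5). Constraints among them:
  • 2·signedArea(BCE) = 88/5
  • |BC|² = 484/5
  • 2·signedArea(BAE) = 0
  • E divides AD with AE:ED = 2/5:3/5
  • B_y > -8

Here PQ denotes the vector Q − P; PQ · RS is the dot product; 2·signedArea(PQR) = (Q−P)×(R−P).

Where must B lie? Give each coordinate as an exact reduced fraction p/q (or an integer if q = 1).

B = (-8/5, -39/5)

1. B_x = -8/5  [2·signedArea(BAE) = 0 ∩ 2·signedArea(BCE) = 88/5]
2. B_y = -39/5  [2·signedArea(BAE) = 0 ∩ 2·signedArea(BCE) = 88/5]
   → B = (-8/5, -39/5)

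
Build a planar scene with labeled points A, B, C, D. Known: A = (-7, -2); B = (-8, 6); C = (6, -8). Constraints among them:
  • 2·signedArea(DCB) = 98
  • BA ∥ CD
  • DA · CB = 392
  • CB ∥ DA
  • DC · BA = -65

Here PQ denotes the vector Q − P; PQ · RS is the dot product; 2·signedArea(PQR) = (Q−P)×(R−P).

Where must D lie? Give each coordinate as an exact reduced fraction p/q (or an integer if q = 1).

1. D_x = 7  [CB ∥ DA ∩ BA ∥ CD]
2. D_y = -16  [CB ∥ DA ∩ BA ∥ CD]
   → D = (7, -16)

D = (7, -16)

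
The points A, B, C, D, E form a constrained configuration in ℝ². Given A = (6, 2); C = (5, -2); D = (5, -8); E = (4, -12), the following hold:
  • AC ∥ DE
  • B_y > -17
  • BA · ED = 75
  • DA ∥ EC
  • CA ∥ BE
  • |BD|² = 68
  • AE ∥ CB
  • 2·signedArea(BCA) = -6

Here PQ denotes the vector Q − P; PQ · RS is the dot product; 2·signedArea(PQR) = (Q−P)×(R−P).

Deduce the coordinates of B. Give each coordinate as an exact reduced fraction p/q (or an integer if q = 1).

1. B_x = 3  [CA ∥ BE ∩ AE ∥ CB]
2. B_y = -16  [CA ∥ BE ∩ AE ∥ CB]
   → B = (3, -16)

B = (3, -16)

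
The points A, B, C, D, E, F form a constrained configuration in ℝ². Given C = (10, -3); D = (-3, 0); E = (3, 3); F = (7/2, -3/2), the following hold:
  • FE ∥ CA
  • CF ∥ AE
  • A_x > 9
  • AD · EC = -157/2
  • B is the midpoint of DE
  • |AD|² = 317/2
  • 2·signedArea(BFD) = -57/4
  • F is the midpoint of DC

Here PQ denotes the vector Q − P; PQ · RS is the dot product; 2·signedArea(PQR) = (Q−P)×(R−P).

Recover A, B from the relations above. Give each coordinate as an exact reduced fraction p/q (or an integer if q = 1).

1. A_x = 19/2  [CF ∥ AE ∩ FE ∥ CA]
2. A_y = 3/2  [CF ∥ AE ∩ FE ∥ CA]
   → A = (19/2, 3/2)
3. B_x = 0  [B is the midpoint of DE]
4. B_y = 3/2  [B is the midpoint of DE]
   → B = (0, 3/2)

A = (19/2, 3/2)
B = (0, 3/2)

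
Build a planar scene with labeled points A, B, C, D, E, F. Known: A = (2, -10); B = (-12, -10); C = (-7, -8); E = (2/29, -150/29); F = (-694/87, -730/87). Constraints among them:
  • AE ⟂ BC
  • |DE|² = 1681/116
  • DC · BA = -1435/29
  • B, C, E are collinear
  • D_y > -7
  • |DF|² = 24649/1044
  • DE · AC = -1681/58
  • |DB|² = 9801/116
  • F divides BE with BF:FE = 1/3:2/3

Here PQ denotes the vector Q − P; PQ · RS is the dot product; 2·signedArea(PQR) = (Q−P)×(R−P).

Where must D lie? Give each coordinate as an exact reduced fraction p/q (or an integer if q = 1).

1. D_x = -201/58  [DC · BA = -1435/29 ∩ DE · AC = -1681/58]
2. D_y = -191/29  [DC · BA = -1435/29 ∩ DE · AC = -1681/58]
   → D = (-201/58, -191/29)

D = (-201/58, -191/29)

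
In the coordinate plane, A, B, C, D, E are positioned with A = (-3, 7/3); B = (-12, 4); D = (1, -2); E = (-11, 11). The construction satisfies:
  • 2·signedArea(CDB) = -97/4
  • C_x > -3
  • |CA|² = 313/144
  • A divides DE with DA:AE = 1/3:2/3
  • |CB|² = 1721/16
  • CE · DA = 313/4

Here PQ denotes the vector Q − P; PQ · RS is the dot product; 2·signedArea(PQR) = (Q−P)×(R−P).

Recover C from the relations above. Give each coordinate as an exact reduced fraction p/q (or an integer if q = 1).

C = (-2, 5/4)

1. C_x = -2  [2·signedArea(CDB) = -97/4 ∩ CE · DA = 313/4]
2. C_y = 5/4  [2·signedArea(CDB) = -97/4 ∩ CE · DA = 313/4]
   → C = (-2, 5/4)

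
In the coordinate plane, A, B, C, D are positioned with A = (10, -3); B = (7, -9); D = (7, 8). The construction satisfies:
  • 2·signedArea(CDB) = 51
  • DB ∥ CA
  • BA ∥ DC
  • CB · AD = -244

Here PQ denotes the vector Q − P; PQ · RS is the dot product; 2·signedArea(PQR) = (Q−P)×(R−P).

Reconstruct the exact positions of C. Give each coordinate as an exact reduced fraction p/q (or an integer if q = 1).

C = (10, 14)

1. C_x = 10  [DB ∥ CA ∩ BA ∥ DC]
2. C_y = 14  [DB ∥ CA ∩ BA ∥ DC]
   → C = (10, 14)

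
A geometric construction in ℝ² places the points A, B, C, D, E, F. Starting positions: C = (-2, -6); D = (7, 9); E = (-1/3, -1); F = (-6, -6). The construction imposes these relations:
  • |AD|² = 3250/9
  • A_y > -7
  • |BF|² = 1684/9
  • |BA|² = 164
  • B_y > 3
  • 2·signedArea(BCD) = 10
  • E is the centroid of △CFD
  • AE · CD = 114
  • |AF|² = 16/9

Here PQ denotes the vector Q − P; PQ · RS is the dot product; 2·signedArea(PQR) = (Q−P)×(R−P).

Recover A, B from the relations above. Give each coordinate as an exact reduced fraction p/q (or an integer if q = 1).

1. A_x = -14/3  [line -9·x + -15·y + -132 = 0 ∩ |AD|² = 3250/9]
2. A_y = -6  [line -9·x + -15·y + -132 = 0 ∩ |AD|² = 3250/9]
   → A = (-14/3, -6)
3. B_x = 10/3  [line -15·x + 9·y + 14 = 0 ∩ |BA|² = 164]
4. B_y = 4  [line -15·x + 9·y + 14 = 0 ∩ |BA|² = 164]
   → B = (10/3, 4)

A = (-14/3, -6)
B = (10/3, 4)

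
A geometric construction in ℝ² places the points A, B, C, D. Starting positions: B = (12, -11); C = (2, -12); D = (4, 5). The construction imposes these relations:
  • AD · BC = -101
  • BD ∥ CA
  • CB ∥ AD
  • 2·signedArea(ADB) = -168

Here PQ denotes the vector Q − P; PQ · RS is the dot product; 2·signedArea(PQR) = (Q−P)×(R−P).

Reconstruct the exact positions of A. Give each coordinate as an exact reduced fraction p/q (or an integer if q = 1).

1. A_x = -6  [CB ∥ AD ∩ BD ∥ CA]
2. A_y = 4  [CB ∥ AD ∩ BD ∥ CA]
   → A = (-6, 4)

A = (-6, 4)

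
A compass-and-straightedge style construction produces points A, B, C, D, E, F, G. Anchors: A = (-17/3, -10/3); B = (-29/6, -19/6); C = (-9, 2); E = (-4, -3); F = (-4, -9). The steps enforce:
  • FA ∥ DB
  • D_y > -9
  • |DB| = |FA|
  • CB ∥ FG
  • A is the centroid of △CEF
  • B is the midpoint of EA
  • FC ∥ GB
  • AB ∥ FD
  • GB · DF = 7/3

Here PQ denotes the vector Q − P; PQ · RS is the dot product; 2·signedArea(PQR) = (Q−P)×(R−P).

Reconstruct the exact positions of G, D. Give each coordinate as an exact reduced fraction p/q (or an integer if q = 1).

1. G_x = 1/6  [FC ∥ GB ∩ CB ∥ FG]
2. G_y = -85/6  [FC ∥ GB ∩ CB ∥ FG]
   → G = (1/6, -85/6)
3. D_x = -19/6  [FA ∥ DB ∩ AB ∥ FD]
4. D_y = -53/6  [FA ∥ DB ∩ AB ∥ FD]
   → D = (-19/6, -53/6)

D = (-19/6, -53/6)
G = (1/6, -85/6)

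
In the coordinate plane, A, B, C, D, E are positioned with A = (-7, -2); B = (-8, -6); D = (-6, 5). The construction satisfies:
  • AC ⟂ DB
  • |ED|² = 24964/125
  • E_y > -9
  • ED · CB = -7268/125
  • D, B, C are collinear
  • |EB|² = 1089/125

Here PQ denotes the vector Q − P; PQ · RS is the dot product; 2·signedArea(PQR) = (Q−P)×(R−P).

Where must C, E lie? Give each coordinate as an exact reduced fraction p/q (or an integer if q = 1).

1. C_x = -908/125  [D, B, C are collinear ∩ AC ⟂ DB]
2. C_y = -244/125  [D, B, C are collinear ∩ AC ⟂ DB]
   → C = (-908/125, -244/125)
3. E_x = -1066/125  [line 92/125·x + 506/125·y + 1058/25 = 0 ∩ |EB|² = 1089/125]
4. E_y = -1113/125  [line 92/125·x + 506/125·y + 1058/25 = 0 ∩ |EB|² = 1089/125]
   → E = (-1066/125, -1113/125)

C = (-908/125, -244/125)
E = (-1066/125, -1113/125)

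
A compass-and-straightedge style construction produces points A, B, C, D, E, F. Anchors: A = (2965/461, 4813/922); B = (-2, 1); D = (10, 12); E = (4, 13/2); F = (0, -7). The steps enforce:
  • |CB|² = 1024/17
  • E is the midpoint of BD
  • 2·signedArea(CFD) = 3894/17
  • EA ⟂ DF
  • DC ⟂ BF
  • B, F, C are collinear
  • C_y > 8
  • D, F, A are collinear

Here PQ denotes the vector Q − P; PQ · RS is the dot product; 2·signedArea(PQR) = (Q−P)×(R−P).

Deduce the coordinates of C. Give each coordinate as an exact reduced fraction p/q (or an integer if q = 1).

1. C_x = -66/17  [B, F, C are collinear ∩ DC ⟂ BF]
2. C_y = 145/17  [B, F, C are collinear ∩ DC ⟂ BF]
   → C = (-66/17, 145/17)

C = (-66/17, 145/17)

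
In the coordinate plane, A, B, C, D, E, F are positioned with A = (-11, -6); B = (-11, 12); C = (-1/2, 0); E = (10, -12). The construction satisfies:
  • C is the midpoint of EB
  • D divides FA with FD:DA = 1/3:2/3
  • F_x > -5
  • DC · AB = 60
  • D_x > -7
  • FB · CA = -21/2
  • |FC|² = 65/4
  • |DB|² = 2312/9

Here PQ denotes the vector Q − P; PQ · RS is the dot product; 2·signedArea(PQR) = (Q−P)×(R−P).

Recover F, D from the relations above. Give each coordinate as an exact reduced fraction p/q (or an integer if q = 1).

D = (-19/3, -10/3)
F = (-4, -2)

1. F_x = -4  [line 21/2·x + 6·y + 54 = 0 ∩ |FC|² = 65/4]
2. F_y = -2  [line 21/2·x + 6·y + 54 = 0 ∩ |FC|² = 65/4]
   → F = (-4, -2)
3. D_x = -19/3  [D divides FA with FD:DA = 1/3:2/3]
4. D_y = -10/3  [D divides FA with FD:DA = 1/3:2/3]
   → D = (-19/3, -10/3)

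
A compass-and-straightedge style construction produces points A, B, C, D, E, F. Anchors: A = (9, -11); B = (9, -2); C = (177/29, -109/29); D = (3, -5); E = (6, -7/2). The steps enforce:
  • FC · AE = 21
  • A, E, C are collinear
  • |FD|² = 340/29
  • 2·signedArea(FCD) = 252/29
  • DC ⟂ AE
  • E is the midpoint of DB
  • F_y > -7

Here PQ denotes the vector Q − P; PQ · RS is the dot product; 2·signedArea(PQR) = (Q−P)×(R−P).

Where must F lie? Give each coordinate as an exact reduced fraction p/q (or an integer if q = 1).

1. F_x = 175/29  [line 36/29·x + -90/29·y + -810/29 = 0 ∩ |FD|² = 340/29]
2. F_y = -191/29  [line 36/29·x + -90/29·y + -810/29 = 0 ∩ |FD|² = 340/29]
   → F = (175/29, -191/29)

F = (175/29, -191/29)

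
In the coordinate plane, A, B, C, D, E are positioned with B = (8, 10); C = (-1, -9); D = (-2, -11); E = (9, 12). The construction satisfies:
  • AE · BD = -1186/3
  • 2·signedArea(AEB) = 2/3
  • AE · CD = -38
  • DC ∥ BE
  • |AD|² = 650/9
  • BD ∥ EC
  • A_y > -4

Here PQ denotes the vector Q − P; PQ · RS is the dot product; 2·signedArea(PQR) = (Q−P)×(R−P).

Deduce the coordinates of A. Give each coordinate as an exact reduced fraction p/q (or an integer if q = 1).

A = (5/3, -10/3)

1. A_x = 5/3  [2·signedArea(AEB) = 2/3 ∩ AE · BD = -1186/3]
2. A_y = -10/3  [2·signedArea(AEB) = 2/3 ∩ AE · BD = -1186/3]
   → A = (5/3, -10/3)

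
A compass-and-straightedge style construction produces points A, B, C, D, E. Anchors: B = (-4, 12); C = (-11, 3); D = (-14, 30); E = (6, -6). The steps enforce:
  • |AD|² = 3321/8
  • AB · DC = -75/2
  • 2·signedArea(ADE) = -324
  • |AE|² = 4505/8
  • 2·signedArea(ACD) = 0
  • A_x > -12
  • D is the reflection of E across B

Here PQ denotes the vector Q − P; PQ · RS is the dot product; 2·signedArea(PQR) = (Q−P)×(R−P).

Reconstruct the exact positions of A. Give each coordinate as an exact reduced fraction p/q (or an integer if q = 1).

1. A_x = -47/4  [2·signedArea(ACD) = 0 ∩ 2·signedArea(ADE) = -324]
2. A_y = 39/4  [2·signedArea(ACD) = 0 ∩ 2·signedArea(ADE) = -324]
   → A = (-47/4, 39/4)

A = (-47/4, 39/4)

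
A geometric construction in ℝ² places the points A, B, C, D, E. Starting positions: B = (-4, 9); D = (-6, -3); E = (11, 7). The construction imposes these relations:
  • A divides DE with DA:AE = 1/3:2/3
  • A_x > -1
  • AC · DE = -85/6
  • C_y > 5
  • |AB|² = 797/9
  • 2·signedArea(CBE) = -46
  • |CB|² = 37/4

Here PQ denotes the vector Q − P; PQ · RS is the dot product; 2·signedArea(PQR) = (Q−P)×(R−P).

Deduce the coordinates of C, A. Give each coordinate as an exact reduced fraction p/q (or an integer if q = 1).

1. A_x = -1/3  [A divides DE with DA:AE = 1/3:2/3]
2. A_y = 1/3  [A divides DE with DA:AE = 1/3:2/3]
   → A = (-1/3, 1/3)
3. C_x = -9/2  [2·signedArea(CBE) = -46 ∩ AC · DE = -85/6]
4. C_y = 6  [2·signedArea(CBE) = -46 ∩ AC · DE = -85/6]
   → C = (-9/2, 6)

A = (-1/3, 1/3)
C = (-9/2, 6)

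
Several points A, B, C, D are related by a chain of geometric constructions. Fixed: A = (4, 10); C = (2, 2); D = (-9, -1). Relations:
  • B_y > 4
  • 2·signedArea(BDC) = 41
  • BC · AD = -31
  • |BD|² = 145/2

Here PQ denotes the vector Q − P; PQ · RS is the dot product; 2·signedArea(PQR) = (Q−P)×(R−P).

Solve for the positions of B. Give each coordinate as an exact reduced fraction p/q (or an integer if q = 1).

1. B_x = -5/2  [2·signedArea(BDC) = 41 ∩ BC · AD = -31]
2. B_y = 9/2  [2·signedArea(BDC) = 41 ∩ BC · AD = -31]
   → B = (-5/2, 9/2)

B = (-5/2, 9/2)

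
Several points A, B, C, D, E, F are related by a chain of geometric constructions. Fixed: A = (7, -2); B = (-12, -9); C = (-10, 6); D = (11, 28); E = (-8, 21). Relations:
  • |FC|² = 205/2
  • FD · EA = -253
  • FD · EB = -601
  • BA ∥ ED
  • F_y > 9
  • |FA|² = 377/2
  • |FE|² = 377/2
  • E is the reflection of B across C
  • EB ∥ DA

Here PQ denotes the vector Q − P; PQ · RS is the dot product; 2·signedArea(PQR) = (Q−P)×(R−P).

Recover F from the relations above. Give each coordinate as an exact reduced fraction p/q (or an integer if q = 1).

F = (-1/2, 19/2)

1. F_x = -1/2  [FD · EA = -253 ∩ FD · EB = -601]
2. F_y = 19/2  [FD · EA = -253 ∩ FD · EB = -601]
   → F = (-1/2, 19/2)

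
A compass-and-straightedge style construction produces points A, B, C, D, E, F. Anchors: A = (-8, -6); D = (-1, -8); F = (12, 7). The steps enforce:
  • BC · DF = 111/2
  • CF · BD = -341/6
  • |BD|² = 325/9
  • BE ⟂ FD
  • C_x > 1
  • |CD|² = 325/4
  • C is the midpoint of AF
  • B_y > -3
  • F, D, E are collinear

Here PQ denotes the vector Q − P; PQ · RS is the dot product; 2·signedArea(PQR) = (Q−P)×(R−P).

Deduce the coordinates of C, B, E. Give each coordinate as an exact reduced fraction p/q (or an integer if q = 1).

1. C_x = 2  [C is the midpoint of AF]
2. C_y = 1/2  [C is the midpoint of AF]
   → C = (2, 1/2)
3. B_x = 1  [BC · DF = 111/2 ∩ CF · BD = -341/6]
4. B_y = -7/3  [BC · DF = 111/2 ∩ CF · BD = -341/6]
   → B = (1, -7/3)
5. E_x = 1049/394  [F, D, E are collinear ∩ BE ⟂ FD]
6. E_y = -1487/394  [F, D, E are collinear ∩ BE ⟂ FD]
   → E = (1049/394, -1487/394)

B = (1, -7/3)
C = (2, 1/2)
E = (1049/394, -1487/394)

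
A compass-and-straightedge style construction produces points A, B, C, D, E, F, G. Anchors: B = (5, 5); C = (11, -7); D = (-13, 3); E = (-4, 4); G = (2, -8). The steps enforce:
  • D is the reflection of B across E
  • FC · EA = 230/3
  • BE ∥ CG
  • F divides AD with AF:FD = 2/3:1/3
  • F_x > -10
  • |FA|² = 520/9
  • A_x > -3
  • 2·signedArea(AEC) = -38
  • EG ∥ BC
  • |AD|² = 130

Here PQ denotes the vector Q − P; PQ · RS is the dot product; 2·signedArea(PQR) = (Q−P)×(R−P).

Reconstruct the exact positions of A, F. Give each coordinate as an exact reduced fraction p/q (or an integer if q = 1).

1. A_x = -2  [line 11·x + 15·y + 22 = 0 ∩ |AD|² = 130]
2. A_y = 0  [line 11·x + 15·y + 22 = 0 ∩ |AD|² = 130]
   → A = (-2, 0)
3. F_x = -28/3  [F divides AD with AF:FD = 2/3:1/3]
4. F_y = 2  [F divides AD with AF:FD = 2/3:1/3]
   → F = (-28/3, 2)

A = (-2, 0)
F = (-28/3, 2)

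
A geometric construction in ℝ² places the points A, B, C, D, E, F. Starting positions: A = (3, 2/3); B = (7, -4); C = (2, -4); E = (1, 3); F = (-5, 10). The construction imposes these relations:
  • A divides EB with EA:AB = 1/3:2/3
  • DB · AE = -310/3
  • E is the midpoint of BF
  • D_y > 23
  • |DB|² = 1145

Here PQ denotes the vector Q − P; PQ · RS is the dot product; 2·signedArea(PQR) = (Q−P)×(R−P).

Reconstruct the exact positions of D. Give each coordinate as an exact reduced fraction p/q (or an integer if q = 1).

1. D_x = -12  [line 2·x + -7/3·y + 80 = 0 ∩ |DB|² = 1145]
2. D_y = 24  [line 2·x + -7/3·y + 80 = 0 ∩ |DB|² = 1145]
   → D = (-12, 24)

D = (-12, 24)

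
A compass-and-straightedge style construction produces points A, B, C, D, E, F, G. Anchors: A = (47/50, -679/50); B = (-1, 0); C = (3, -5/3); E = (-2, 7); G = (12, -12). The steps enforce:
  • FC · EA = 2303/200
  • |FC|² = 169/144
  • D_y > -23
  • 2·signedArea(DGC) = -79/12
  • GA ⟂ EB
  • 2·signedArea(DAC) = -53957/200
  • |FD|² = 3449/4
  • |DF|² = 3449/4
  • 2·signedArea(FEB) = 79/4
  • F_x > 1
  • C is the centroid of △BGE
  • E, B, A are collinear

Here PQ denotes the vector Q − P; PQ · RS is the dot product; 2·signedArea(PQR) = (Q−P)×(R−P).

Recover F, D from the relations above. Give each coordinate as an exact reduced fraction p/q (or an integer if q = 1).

D = (22, -91/4)
F = (2, -5/4)

1. F_x = 2  [FC · EA = 2303/200 ∩ 2·signedArea(FEB) = 79/4]
2. F_y = -5/4  [FC · EA = 2303/200 ∩ 2·signedArea(FEB) = 79/4]
   → F = (2, -5/4)
3. D_x = 22  [2·signedArea(DAC) = -53957/200 ∩ 2·signedArea(DGC) = -79/12]
4. D_y = -91/4  [2·signedArea(DAC) = -53957/200 ∩ 2·signedArea(DGC) = -79/12]
   → D = (22, -91/4)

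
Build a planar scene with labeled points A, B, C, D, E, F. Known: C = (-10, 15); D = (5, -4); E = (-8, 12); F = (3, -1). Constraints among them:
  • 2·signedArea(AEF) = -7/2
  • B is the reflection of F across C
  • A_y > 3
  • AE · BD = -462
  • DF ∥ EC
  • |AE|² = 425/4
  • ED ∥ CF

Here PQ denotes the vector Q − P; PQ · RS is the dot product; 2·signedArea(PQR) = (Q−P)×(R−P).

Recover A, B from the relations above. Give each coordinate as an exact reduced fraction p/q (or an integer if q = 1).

1. B_x = -23  [B is the reflection of F across C]
2. B_y = 31  [B is the reflection of F across C]
   → B = (-23, 31)
3. A_x = -3/2  [2·signedArea(AEF) = -7/2 ∩ AE · BD = -462]
4. A_y = 4  [2·signedArea(AEF) = -7/2 ∩ AE · BD = -462]
   → A = (-3/2, 4)

A = (-3/2, 4)
B = (-23, 31)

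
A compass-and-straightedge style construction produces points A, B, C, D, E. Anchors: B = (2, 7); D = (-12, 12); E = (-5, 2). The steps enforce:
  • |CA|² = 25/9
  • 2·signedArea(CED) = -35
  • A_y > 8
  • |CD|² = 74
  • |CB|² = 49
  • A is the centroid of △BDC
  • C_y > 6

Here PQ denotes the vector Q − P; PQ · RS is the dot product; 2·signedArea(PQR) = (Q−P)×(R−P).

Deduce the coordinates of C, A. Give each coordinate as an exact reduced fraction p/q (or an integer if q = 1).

1. C_x = -5  [line -10·x + -7·y + -1 = 0 ∩ |CB|² = 49]
2. C_y = 7  [line -10·x + -7·y + -1 = 0 ∩ |CB|² = 49]
   → C = (-5, 7)
3. A_x = -5  [A is the centroid of △BDC]
4. A_y = 26/3  [A is the centroid of △BDC]
   → A = (-5, 26/3)

A = (-5, 26/3)
C = (-5, 7)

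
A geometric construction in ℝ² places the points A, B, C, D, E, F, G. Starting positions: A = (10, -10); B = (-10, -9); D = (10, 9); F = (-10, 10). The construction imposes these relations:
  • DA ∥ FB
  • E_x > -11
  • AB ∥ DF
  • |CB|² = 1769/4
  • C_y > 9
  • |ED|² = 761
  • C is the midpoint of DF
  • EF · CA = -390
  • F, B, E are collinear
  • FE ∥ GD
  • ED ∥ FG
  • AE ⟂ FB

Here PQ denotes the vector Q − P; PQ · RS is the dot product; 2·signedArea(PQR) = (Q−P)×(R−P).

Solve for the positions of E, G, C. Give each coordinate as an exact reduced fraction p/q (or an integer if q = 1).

1. E_x = -10  [F, B, E are collinear ∩ AE ⟂ FB]
2. E_y = -10  [F, B, E are collinear ∩ AE ⟂ FB]
   → E = (-10, -10)
3. G_x = 10  [FE ∥ GD ∩ ED ∥ FG]
4. G_y = 29  [FE ∥ GD ∩ ED ∥ FG]
   → G = (10, 29)
5. C_x = 0  [C is the midpoint of DF]
6. C_y = 19/2  [C is the midpoint of DF]
   → C = (0, 19/2)

C = (0, 19/2)
E = (-10, -10)
G = (10, 29)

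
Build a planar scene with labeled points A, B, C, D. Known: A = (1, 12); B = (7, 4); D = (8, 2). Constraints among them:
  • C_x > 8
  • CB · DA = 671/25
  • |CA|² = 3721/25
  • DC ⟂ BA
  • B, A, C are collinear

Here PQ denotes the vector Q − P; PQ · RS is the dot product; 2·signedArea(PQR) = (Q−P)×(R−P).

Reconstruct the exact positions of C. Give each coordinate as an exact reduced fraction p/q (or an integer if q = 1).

1. C_x = 208/25  [B, A, C are collinear ∩ DC ⟂ BA]
2. C_y = 56/25  [B, A, C are collinear ∩ DC ⟂ BA]
   → C = (208/25, 56/25)

C = (208/25, 56/25)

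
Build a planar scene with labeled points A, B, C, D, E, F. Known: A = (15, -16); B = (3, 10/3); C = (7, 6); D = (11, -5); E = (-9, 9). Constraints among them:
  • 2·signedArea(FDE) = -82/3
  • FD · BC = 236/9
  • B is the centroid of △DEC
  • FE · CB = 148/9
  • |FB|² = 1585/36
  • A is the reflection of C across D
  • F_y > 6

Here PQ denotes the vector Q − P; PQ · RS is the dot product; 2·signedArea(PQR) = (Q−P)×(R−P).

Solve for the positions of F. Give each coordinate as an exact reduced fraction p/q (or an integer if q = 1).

1. F_x = -3  [FD · BC = 236/9 ∩ 2·signedArea(FDE) = -82/3]
2. F_y = 37/6  [FD · BC = 236/9 ∩ 2·signedArea(FDE) = -82/3]
   → F = (-3, 37/6)

F = (-3, 37/6)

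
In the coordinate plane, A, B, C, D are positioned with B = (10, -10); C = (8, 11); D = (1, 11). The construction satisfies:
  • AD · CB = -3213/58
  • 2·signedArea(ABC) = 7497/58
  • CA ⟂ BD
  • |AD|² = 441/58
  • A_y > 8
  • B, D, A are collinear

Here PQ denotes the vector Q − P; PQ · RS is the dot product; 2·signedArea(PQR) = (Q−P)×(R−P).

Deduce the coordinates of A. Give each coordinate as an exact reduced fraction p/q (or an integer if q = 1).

1. A_x = 121/58  [B, D, A are collinear ∩ CA ⟂ BD]
2. A_y = 491/58  [B, D, A are collinear ∩ CA ⟂ BD]
   → A = (121/58, 491/58)

A = (121/58, 491/58)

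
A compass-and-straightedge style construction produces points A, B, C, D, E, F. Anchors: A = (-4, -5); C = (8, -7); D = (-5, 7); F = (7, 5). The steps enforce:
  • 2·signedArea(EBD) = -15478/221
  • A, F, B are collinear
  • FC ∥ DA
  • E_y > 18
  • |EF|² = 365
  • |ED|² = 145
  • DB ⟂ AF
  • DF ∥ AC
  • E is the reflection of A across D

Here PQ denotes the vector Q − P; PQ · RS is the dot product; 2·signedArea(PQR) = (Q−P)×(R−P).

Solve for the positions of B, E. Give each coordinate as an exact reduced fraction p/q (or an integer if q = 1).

1. B_x = 315/221  [A, F, B are collinear ∩ DB ⟂ AF]
2. B_y = -15/221  [A, F, B are collinear ∩ DB ⟂ AF]
   → B = (315/221, -15/221)
3. E_x = -6  [E is the reflection of A across D]
4. E_y = 19  [E is the reflection of A across D]
   → E = (-6, 19)

B = (315/221, -15/221)
E = (-6, 19)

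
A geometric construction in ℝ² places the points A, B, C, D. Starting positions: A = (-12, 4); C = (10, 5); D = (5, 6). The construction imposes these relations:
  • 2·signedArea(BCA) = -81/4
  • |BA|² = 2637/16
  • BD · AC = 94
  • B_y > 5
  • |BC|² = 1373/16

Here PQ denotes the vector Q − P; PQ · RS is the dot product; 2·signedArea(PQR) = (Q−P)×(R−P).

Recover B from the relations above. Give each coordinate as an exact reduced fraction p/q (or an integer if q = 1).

1. B_x = 3/4  [BD · AC = 94 ∩ 2·signedArea(BCA) = -81/4]
2. B_y = 11/2  [BD · AC = 94 ∩ 2·signedArea(BCA) = -81/4]
   → B = (3/4, 11/2)

B = (3/4, 11/2)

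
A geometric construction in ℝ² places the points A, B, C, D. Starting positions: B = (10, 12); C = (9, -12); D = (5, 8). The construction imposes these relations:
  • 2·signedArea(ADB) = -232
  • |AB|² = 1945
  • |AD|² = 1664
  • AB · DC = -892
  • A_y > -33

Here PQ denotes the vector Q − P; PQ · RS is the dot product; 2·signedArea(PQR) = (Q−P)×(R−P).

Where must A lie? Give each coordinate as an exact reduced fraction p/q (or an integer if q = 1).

1. A_x = 13  [2·signedArea(ADB) = -232 ∩ AB · DC = -892]
2. A_y = -32  [2·signedArea(ADB) = -232 ∩ AB · DC = -892]
   → A = (13, -32)

A = (13, -32)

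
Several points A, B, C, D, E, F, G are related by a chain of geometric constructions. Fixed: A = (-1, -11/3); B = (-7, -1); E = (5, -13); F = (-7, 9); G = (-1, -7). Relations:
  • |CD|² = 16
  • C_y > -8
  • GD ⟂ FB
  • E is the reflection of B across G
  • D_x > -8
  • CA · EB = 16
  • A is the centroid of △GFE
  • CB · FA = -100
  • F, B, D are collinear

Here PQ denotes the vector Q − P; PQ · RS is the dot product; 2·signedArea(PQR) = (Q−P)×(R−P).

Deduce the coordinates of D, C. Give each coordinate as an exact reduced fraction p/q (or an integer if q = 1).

C = (-3, -7)
D = (-7, -7)

1. D_x = -7  [F, B, D are collinear ∩ GD ⟂ FB]
2. D_y = -7  [F, B, D are collinear ∩ GD ⟂ FB]
   → D = (-7, -7)
3. C_x = -3  [CA · EB = 16 ∩ CB · FA = -100]
4. C_y = -7  [CA · EB = 16 ∩ CB · FA = -100]
   → C = (-3, -7)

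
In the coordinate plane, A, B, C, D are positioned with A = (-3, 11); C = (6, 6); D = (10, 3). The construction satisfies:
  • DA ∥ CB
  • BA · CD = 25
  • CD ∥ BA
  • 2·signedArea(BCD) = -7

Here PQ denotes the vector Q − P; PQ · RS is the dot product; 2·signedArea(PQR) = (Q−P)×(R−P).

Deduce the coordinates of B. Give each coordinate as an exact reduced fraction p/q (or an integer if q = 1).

B = (-7, 14)

1. B_x = -7  [CD ∥ BA ∩ DA ∥ CB]
2. B_y = 14  [CD ∥ BA ∩ DA ∥ CB]
   → B = (-7, 14)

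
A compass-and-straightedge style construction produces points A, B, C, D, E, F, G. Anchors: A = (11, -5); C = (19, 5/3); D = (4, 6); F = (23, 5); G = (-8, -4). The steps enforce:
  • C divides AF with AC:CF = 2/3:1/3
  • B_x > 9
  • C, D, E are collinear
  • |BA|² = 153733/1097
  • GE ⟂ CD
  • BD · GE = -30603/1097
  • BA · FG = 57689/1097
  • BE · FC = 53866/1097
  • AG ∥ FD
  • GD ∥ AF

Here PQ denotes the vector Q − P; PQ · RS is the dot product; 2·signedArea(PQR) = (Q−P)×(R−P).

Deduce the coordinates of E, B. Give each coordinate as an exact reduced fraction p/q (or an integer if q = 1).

B = (10197/1097, 7366/1097)
E = (-4837/1097, 9247/1097)

1. E_x = -4837/1097  [C, D, E are collinear ∩ GE ⟂ CD]
2. E_y = 9247/1097  [C, D, E are collinear ∩ GE ⟂ CD]
   → E = (-4837/1097, 9247/1097)
3. B_x = 10197/1097  [BE · FC = 53866/1097 ∩ BD · GE = -30603/1097]
4. B_y = 7366/1097  [BE · FC = 53866/1097 ∩ BD · GE = -30603/1097]
   → B = (10197/1097, 7366/1097)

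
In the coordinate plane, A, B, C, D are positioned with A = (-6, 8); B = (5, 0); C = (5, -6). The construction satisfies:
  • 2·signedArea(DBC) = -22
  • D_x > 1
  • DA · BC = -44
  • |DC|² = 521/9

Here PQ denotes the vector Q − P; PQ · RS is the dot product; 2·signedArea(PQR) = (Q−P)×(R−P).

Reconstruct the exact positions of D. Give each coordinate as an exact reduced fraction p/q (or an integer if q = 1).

1. D_x = 4/3  [2·signedArea(DBC) = -22 ∩ DA · BC = -44]
2. D_y = 2/3  [2·signedArea(DBC) = -22 ∩ DA · BC = -44]
   → D = (4/3, 2/3)

D = (4/3, 2/3)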